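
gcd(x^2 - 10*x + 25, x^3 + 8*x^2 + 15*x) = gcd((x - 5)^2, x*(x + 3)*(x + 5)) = 1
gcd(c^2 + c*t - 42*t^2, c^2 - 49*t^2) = c + 7*t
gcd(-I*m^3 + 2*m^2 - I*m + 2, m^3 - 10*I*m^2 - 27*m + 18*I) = m - I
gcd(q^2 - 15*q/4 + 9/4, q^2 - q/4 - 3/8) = q - 3/4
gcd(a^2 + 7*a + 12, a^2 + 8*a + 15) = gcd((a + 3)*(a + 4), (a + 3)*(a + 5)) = a + 3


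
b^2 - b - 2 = (b - 2)*(b + 1)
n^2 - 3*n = n*(n - 3)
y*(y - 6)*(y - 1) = y^3 - 7*y^2 + 6*y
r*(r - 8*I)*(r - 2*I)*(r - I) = r^4 - 11*I*r^3 - 26*r^2 + 16*I*r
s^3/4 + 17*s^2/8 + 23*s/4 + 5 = (s/4 + 1)*(s + 2)*(s + 5/2)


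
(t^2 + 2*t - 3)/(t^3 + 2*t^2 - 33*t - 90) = (t - 1)/(t^2 - t - 30)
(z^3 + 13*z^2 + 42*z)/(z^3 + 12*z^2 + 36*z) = (z + 7)/(z + 6)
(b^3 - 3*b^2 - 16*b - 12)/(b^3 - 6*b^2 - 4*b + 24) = (b + 1)/(b - 2)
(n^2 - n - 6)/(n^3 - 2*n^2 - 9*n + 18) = (n + 2)/(n^2 + n - 6)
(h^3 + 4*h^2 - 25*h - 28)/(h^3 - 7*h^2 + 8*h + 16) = (h + 7)/(h - 4)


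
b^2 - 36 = (b - 6)*(b + 6)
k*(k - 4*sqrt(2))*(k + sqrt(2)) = k^3 - 3*sqrt(2)*k^2 - 8*k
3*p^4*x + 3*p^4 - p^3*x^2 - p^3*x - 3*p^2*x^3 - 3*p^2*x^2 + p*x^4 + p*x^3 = (-3*p + x)*(-p + x)*(p + x)*(p*x + p)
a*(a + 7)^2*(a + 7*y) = a^4 + 7*a^3*y + 14*a^3 + 98*a^2*y + 49*a^2 + 343*a*y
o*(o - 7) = o^2 - 7*o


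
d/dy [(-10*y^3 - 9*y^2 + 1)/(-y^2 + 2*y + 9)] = 2*(5*y^4 - 20*y^3 - 144*y^2 - 80*y - 1)/(y^4 - 4*y^3 - 14*y^2 + 36*y + 81)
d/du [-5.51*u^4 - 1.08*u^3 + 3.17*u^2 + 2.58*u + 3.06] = -22.04*u^3 - 3.24*u^2 + 6.34*u + 2.58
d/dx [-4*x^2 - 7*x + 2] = -8*x - 7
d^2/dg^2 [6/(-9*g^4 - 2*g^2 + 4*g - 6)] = 24*((27*g^2 + 1)*(9*g^4 + 2*g^2 - 4*g + 6) - 8*(9*g^3 + g - 1)^2)/(9*g^4 + 2*g^2 - 4*g + 6)^3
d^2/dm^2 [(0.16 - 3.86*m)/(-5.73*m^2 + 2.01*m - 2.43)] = ((17.3508 - 132.7068*m)*(5.73*m^2 - 2.01*m + 2.43) + (3.86*m - 0.16)*(11.46*m - 2.01)*(22.92*m - 4.02))/(5.73*m^2 - 2.01*m + 2.43)^3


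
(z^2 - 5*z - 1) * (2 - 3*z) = -3*z^3 + 17*z^2 - 7*z - 2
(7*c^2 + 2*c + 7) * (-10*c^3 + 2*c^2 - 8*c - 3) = -70*c^5 - 6*c^4 - 122*c^3 - 23*c^2 - 62*c - 21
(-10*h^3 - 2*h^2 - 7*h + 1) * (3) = -30*h^3 - 6*h^2 - 21*h + 3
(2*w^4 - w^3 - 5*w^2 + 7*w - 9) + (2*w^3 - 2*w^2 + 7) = 2*w^4 + w^3 - 7*w^2 + 7*w - 2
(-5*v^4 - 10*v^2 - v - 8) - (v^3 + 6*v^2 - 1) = -5*v^4 - v^3 - 16*v^2 - v - 7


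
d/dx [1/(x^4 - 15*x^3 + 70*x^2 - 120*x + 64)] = (-4*x^3 + 45*x^2 - 140*x + 120)/(x^4 - 15*x^3 + 70*x^2 - 120*x + 64)^2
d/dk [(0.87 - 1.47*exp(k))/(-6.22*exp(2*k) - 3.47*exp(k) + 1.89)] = (-9.1434*exp(2*k) + 10.8228*exp(k) + 0.240600000000001)*exp(k)/(38.6884*exp(4*k) + 43.1668*exp(3*k) - 11.4707*exp(2*k) - 13.1166*exp(k) + 3.5721)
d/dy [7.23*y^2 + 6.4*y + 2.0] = 14.46*y + 6.4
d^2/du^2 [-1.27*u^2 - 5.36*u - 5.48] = -2.54000000000000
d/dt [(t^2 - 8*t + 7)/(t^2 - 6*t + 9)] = 2*(t + 5)/(t^3 - 9*t^2 + 27*t - 27)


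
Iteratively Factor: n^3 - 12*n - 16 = (n + 2)*(n^2 - 2*n - 8) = (n - 4)*(n + 2)*(n + 2)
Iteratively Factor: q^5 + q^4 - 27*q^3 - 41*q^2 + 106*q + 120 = (q - 2)*(q^4 + 3*q^3 - 21*q^2 - 83*q - 60) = (q - 2)*(q + 1)*(q^3 + 2*q^2 - 23*q - 60) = (q - 2)*(q + 1)*(q + 4)*(q^2 - 2*q - 15) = (q - 5)*(q - 2)*(q + 1)*(q + 4)*(q + 3)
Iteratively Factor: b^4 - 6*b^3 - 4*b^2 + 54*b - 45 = (b - 3)*(b^3 - 3*b^2 - 13*b + 15) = (b - 3)*(b + 3)*(b^2 - 6*b + 5) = (b - 5)*(b - 3)*(b + 3)*(b - 1)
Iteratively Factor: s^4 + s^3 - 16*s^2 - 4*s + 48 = (s + 2)*(s^3 - s^2 - 14*s + 24) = (s + 2)*(s + 4)*(s^2 - 5*s + 6) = (s - 3)*(s + 2)*(s + 4)*(s - 2)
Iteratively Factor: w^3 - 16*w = (w + 4)*(w^2 - 4*w) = (w - 4)*(w + 4)*(w)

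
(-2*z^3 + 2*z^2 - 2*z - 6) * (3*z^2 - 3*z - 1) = -6*z^5 + 12*z^4 - 10*z^3 - 14*z^2 + 20*z + 6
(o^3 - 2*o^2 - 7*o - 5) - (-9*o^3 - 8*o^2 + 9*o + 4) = 10*o^3 + 6*o^2 - 16*o - 9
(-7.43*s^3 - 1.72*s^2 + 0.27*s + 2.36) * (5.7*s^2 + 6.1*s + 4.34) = -42.351*s^5 - 55.127*s^4 - 41.1992*s^3 + 7.6342*s^2 + 15.5678*s + 10.2424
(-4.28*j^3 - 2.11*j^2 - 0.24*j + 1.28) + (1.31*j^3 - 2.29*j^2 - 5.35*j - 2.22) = -2.97*j^3 - 4.4*j^2 - 5.59*j - 0.94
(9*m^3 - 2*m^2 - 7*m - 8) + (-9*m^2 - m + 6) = 9*m^3 - 11*m^2 - 8*m - 2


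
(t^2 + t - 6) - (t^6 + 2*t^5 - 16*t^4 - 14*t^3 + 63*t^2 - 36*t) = -t^6 - 2*t^5 + 16*t^4 + 14*t^3 - 62*t^2 + 37*t - 6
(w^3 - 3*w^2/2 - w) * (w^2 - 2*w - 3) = w^5 - 7*w^4/2 - w^3 + 13*w^2/2 + 3*w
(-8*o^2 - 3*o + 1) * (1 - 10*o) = 80*o^3 + 22*o^2 - 13*o + 1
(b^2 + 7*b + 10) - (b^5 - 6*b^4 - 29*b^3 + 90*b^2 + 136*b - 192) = -b^5 + 6*b^4 + 29*b^3 - 89*b^2 - 129*b + 202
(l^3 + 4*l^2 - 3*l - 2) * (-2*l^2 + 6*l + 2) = -2*l^5 - 2*l^4 + 32*l^3 - 6*l^2 - 18*l - 4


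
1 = 1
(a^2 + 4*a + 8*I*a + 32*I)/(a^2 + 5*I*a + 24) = (a + 4)/(a - 3*I)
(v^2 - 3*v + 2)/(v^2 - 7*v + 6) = (v - 2)/(v - 6)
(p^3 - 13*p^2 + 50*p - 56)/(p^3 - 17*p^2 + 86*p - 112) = (p - 4)/(p - 8)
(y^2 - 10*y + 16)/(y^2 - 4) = (y - 8)/(y + 2)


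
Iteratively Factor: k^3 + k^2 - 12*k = (k + 4)*(k^2 - 3*k) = (k - 3)*(k + 4)*(k)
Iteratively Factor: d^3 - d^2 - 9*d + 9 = (d - 1)*(d^2 - 9) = (d - 3)*(d - 1)*(d + 3)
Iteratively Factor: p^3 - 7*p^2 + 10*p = (p)*(p^2 - 7*p + 10) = p*(p - 2)*(p - 5)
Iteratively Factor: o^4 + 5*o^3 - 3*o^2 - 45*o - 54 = (o + 3)*(o^3 + 2*o^2 - 9*o - 18) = (o - 3)*(o + 3)*(o^2 + 5*o + 6) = (o - 3)*(o + 3)^2*(o + 2)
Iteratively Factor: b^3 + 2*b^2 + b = (b + 1)*(b^2 + b) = (b + 1)^2*(b)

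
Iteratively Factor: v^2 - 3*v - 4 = (v - 4)*(v + 1)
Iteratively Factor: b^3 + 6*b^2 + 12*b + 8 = (b + 2)*(b^2 + 4*b + 4) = (b + 2)^2*(b + 2)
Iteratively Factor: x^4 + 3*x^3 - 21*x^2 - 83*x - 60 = (x + 4)*(x^3 - x^2 - 17*x - 15) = (x + 3)*(x + 4)*(x^2 - 4*x - 5) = (x + 1)*(x + 3)*(x + 4)*(x - 5)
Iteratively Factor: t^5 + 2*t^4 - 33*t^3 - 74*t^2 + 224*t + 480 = (t + 4)*(t^4 - 2*t^3 - 25*t^2 + 26*t + 120) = (t - 5)*(t + 4)*(t^3 + 3*t^2 - 10*t - 24) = (t - 5)*(t - 3)*(t + 4)*(t^2 + 6*t + 8) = (t - 5)*(t - 3)*(t + 2)*(t + 4)*(t + 4)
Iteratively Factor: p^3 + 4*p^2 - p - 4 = (p - 1)*(p^2 + 5*p + 4) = (p - 1)*(p + 4)*(p + 1)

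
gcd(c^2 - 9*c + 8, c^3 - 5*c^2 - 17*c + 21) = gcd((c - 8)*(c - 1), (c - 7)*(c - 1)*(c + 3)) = c - 1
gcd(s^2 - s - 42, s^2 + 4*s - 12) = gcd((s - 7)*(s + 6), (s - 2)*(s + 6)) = s + 6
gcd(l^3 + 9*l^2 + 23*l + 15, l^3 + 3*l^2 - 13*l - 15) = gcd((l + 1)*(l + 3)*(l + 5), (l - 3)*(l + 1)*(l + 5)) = l^2 + 6*l + 5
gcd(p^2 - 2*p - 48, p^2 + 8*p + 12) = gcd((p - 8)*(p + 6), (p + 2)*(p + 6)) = p + 6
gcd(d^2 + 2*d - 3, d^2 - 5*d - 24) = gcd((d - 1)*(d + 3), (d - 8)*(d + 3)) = d + 3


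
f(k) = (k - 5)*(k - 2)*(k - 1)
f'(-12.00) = 641.00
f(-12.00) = -3094.00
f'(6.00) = 29.00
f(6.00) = 20.00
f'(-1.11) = 38.46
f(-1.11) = -40.09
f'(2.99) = -4.02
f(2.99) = -3.96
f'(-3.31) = 102.83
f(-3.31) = -190.18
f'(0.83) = 5.79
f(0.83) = -0.83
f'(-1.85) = 56.87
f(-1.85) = -75.16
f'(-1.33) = 43.59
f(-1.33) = -49.11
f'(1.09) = 3.12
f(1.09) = 0.32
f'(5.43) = 18.57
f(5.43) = 6.53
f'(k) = (k - 5)*(k - 2) + (k - 5)*(k - 1) + (k - 2)*(k - 1)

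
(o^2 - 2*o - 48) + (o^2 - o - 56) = 2*o^2 - 3*o - 104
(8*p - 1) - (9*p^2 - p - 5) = -9*p^2 + 9*p + 4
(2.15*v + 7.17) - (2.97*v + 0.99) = 6.18 - 0.82*v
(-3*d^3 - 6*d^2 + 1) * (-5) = 15*d^3 + 30*d^2 - 5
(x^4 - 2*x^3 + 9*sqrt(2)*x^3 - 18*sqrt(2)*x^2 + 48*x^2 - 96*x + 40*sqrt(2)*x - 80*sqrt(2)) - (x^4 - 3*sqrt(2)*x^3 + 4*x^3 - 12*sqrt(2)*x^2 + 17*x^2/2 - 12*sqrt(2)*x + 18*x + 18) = -6*x^3 + 12*sqrt(2)*x^3 - 6*sqrt(2)*x^2 + 79*x^2/2 - 114*x + 52*sqrt(2)*x - 80*sqrt(2) - 18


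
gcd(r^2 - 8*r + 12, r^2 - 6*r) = r - 6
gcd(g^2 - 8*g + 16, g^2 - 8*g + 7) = 1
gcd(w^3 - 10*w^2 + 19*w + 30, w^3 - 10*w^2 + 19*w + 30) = w^3 - 10*w^2 + 19*w + 30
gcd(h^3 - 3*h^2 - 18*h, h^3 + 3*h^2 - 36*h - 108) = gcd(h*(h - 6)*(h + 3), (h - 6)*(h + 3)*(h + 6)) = h^2 - 3*h - 18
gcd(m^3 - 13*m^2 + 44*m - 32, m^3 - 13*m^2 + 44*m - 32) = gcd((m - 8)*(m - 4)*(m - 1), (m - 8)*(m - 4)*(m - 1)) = m^3 - 13*m^2 + 44*m - 32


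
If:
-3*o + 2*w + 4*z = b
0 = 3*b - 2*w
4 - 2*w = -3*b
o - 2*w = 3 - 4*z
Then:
No Solution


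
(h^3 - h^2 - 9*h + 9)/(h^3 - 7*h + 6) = (h - 3)/(h - 2)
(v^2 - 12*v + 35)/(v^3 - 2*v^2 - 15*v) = (v - 7)/(v*(v + 3))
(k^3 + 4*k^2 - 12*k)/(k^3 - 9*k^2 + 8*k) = (k^2 + 4*k - 12)/(k^2 - 9*k + 8)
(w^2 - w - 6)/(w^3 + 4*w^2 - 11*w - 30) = 1/(w + 5)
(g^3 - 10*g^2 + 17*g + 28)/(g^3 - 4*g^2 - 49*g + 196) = (g + 1)/(g + 7)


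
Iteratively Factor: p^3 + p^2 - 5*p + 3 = (p + 3)*(p^2 - 2*p + 1) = (p - 1)*(p + 3)*(p - 1)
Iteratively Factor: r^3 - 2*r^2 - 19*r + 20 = (r - 5)*(r^2 + 3*r - 4) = (r - 5)*(r + 4)*(r - 1)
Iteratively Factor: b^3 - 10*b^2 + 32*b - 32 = (b - 2)*(b^2 - 8*b + 16) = (b - 4)*(b - 2)*(b - 4)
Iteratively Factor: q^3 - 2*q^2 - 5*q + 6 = (q + 2)*(q^2 - 4*q + 3) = (q - 3)*(q + 2)*(q - 1)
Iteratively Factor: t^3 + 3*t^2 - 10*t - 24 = (t - 3)*(t^2 + 6*t + 8) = (t - 3)*(t + 4)*(t + 2)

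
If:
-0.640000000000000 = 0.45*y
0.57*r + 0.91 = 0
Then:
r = -1.60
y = -1.42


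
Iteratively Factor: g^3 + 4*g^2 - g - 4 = (g + 1)*(g^2 + 3*g - 4) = (g + 1)*(g + 4)*(g - 1)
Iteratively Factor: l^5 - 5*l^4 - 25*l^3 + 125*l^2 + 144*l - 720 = (l + 3)*(l^4 - 8*l^3 - l^2 + 128*l - 240) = (l - 3)*(l + 3)*(l^3 - 5*l^2 - 16*l + 80) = (l - 5)*(l - 3)*(l + 3)*(l^2 - 16) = (l - 5)*(l - 3)*(l + 3)*(l + 4)*(l - 4)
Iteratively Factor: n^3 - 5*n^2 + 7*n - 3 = (n - 3)*(n^2 - 2*n + 1) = (n - 3)*(n - 1)*(n - 1)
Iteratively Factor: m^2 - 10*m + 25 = (m - 5)*(m - 5)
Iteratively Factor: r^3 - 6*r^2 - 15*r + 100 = (r + 4)*(r^2 - 10*r + 25) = (r - 5)*(r + 4)*(r - 5)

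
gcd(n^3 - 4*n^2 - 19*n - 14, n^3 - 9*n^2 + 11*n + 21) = n^2 - 6*n - 7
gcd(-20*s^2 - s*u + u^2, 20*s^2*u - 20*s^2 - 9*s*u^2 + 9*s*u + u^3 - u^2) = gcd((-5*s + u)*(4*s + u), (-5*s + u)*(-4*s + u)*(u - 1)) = 5*s - u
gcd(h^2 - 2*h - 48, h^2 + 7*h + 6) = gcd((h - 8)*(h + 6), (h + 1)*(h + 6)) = h + 6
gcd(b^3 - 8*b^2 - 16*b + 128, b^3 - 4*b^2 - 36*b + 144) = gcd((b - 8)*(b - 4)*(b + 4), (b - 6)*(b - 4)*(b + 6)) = b - 4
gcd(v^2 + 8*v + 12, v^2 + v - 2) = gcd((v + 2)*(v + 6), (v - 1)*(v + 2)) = v + 2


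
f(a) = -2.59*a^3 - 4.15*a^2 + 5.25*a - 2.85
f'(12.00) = -1213.23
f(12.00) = -5012.97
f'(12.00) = -1213.23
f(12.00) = -5012.97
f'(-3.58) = -64.62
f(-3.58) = 44.00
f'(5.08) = -237.43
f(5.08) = -422.82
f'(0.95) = -9.65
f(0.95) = -3.83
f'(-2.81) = -32.78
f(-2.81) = 7.10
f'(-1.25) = 3.48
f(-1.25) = -10.84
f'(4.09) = -158.67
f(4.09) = -228.00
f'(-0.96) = 6.06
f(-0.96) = -9.42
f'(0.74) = -5.15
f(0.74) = -2.29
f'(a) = -7.77*a^2 - 8.3*a + 5.25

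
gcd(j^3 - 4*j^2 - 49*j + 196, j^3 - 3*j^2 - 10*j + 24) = j - 4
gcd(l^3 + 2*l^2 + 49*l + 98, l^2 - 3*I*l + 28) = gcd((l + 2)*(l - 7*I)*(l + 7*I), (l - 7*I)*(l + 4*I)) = l - 7*I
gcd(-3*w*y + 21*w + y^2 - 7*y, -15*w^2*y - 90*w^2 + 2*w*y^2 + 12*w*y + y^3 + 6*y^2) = -3*w + y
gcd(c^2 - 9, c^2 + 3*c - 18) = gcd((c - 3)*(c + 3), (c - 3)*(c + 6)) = c - 3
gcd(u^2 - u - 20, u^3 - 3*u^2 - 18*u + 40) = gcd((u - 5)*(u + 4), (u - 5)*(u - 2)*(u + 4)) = u^2 - u - 20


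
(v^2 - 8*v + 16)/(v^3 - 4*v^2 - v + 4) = (v - 4)/(v^2 - 1)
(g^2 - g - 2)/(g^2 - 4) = (g + 1)/(g + 2)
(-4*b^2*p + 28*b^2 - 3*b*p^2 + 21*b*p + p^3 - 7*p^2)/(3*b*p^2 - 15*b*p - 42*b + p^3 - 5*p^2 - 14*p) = (-4*b^2 - 3*b*p + p^2)/(3*b*p + 6*b + p^2 + 2*p)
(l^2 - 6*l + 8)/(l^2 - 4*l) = (l - 2)/l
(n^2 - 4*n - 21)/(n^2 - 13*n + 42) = (n + 3)/(n - 6)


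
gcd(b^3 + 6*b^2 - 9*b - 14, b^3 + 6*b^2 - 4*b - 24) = b - 2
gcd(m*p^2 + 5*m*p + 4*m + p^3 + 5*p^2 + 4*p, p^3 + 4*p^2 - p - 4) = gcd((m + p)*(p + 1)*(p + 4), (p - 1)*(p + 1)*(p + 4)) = p^2 + 5*p + 4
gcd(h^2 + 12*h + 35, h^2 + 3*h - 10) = h + 5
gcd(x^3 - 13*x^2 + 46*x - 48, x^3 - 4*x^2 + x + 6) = x^2 - 5*x + 6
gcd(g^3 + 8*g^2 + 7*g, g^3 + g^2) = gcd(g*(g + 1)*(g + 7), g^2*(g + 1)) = g^2 + g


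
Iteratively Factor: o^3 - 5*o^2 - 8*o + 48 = (o + 3)*(o^2 - 8*o + 16) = (o - 4)*(o + 3)*(o - 4)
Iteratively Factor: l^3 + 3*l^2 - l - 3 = (l + 3)*(l^2 - 1) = (l + 1)*(l + 3)*(l - 1)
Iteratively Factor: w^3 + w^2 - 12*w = (w)*(w^2 + w - 12) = w*(w - 3)*(w + 4)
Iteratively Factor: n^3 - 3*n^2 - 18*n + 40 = (n + 4)*(n^2 - 7*n + 10) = (n - 5)*(n + 4)*(n - 2)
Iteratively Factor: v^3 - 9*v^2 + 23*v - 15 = (v - 5)*(v^2 - 4*v + 3) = (v - 5)*(v - 3)*(v - 1)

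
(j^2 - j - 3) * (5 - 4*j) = -4*j^3 + 9*j^2 + 7*j - 15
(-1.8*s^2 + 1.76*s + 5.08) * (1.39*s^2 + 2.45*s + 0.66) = -2.502*s^4 - 1.9636*s^3 + 10.1852*s^2 + 13.6076*s + 3.3528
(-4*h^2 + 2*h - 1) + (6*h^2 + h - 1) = 2*h^2 + 3*h - 2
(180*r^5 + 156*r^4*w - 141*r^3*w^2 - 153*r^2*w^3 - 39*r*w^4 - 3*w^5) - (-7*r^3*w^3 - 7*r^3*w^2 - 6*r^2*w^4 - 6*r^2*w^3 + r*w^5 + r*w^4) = 180*r^5 + 156*r^4*w + 7*r^3*w^3 - 134*r^3*w^2 + 6*r^2*w^4 - 147*r^2*w^3 - r*w^5 - 40*r*w^4 - 3*w^5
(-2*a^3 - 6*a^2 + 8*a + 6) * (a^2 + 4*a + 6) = -2*a^5 - 14*a^4 - 28*a^3 + 2*a^2 + 72*a + 36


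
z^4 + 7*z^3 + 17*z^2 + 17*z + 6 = (z + 1)^2*(z + 2)*(z + 3)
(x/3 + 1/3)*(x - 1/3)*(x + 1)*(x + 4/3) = x^4/3 + x^3 + 23*x^2/27 + x/27 - 4/27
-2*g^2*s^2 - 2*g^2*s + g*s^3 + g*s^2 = s*(-2*g + s)*(g*s + g)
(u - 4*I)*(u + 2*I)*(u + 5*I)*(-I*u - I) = -I*u^4 + 3*u^3 - I*u^3 + 3*u^2 - 18*I*u^2 + 40*u - 18*I*u + 40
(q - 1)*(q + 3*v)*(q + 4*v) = q^3 + 7*q^2*v - q^2 + 12*q*v^2 - 7*q*v - 12*v^2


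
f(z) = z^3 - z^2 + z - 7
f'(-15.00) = 706.00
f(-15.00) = -3622.00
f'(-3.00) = 34.00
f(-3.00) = -46.00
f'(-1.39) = 9.58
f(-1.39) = -13.01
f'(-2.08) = 18.14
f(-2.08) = -22.41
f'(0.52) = 0.77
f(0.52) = -6.61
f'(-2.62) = 26.83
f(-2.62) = -34.47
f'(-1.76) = 13.81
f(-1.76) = -17.31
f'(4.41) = 50.52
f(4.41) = 63.73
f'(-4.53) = 71.62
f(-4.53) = -125.01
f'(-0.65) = 3.57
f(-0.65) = -8.35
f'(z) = 3*z^2 - 2*z + 1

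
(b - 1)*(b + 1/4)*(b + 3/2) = b^3 + 3*b^2/4 - 11*b/8 - 3/8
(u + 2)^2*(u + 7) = u^3 + 11*u^2 + 32*u + 28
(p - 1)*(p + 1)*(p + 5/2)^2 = p^4 + 5*p^3 + 21*p^2/4 - 5*p - 25/4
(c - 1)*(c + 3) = c^2 + 2*c - 3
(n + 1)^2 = n^2 + 2*n + 1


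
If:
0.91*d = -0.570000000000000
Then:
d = -0.63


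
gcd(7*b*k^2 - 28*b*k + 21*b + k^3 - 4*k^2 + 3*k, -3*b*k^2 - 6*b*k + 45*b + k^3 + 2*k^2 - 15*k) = k - 3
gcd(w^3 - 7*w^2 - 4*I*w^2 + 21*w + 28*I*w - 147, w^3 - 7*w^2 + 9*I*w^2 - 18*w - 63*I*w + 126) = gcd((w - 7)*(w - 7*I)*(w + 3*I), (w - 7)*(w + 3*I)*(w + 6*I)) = w^2 + w*(-7 + 3*I) - 21*I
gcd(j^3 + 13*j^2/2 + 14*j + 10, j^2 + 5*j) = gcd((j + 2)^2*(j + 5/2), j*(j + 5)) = 1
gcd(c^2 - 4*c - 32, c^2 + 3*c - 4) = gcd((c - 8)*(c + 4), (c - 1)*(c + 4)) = c + 4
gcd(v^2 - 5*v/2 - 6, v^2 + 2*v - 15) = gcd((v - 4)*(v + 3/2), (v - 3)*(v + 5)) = 1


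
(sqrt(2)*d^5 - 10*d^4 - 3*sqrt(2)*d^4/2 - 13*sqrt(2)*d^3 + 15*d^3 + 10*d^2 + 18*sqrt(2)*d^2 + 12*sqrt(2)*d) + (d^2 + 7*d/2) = sqrt(2)*d^5 - 10*d^4 - 3*sqrt(2)*d^4/2 - 13*sqrt(2)*d^3 + 15*d^3 + 11*d^2 + 18*sqrt(2)*d^2 + 7*d/2 + 12*sqrt(2)*d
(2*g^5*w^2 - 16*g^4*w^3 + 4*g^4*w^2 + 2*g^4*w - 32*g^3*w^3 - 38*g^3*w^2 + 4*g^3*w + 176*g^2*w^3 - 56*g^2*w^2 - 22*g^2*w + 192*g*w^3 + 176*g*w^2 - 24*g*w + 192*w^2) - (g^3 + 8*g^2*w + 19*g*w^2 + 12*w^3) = 2*g^5*w^2 - 16*g^4*w^3 + 4*g^4*w^2 + 2*g^4*w - 32*g^3*w^3 - 38*g^3*w^2 + 4*g^3*w - g^3 + 176*g^2*w^3 - 56*g^2*w^2 - 30*g^2*w + 192*g*w^3 + 157*g*w^2 - 24*g*w - 12*w^3 + 192*w^2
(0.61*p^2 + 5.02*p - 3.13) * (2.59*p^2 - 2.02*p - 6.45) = 1.5799*p^4 + 11.7696*p^3 - 22.1816*p^2 - 26.0564*p + 20.1885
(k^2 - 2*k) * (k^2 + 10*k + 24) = k^4 + 8*k^3 + 4*k^2 - 48*k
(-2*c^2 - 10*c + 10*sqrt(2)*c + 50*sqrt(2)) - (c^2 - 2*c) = -3*c^2 - 8*c + 10*sqrt(2)*c + 50*sqrt(2)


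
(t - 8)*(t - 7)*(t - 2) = t^3 - 17*t^2 + 86*t - 112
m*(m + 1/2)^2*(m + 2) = m^4 + 3*m^3 + 9*m^2/4 + m/2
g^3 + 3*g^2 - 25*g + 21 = (g - 3)*(g - 1)*(g + 7)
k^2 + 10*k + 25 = (k + 5)^2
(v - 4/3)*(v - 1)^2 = v^3 - 10*v^2/3 + 11*v/3 - 4/3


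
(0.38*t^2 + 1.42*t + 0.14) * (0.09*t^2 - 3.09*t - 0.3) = 0.0342*t^4 - 1.0464*t^3 - 4.4892*t^2 - 0.8586*t - 0.042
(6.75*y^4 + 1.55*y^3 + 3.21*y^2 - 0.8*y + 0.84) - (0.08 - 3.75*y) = 6.75*y^4 + 1.55*y^3 + 3.21*y^2 + 2.95*y + 0.76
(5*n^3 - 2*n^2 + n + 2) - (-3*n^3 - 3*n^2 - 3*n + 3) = 8*n^3 + n^2 + 4*n - 1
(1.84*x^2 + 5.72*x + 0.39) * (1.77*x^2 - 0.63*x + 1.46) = 3.2568*x^4 + 8.9652*x^3 - 0.2269*x^2 + 8.1055*x + 0.5694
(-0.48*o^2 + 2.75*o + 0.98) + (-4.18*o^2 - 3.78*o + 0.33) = -4.66*o^2 - 1.03*o + 1.31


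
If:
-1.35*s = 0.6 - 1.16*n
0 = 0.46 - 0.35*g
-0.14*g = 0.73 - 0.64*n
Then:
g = 1.31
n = 1.43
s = 0.78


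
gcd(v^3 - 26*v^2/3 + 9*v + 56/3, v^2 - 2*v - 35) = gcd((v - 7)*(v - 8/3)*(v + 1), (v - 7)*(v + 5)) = v - 7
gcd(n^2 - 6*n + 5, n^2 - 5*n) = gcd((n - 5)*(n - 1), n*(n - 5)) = n - 5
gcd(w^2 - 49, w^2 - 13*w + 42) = w - 7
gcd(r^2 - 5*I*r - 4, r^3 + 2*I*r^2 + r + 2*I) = r - I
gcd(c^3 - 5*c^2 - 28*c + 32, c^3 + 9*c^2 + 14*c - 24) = c^2 + 3*c - 4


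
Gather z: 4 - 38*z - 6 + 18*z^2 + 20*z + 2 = 18*z^2 - 18*z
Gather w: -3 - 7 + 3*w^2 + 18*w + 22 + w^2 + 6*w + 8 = 4*w^2 + 24*w + 20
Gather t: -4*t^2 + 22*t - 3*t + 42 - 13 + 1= -4*t^2 + 19*t + 30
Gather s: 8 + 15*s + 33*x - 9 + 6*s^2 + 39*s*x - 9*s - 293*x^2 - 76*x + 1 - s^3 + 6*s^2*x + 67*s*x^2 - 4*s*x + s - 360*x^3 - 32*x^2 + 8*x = -s^3 + s^2*(6*x + 6) + s*(67*x^2 + 35*x + 7) - 360*x^3 - 325*x^2 - 35*x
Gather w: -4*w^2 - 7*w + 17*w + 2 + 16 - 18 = -4*w^2 + 10*w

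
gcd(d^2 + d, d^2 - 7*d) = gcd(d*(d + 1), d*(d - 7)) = d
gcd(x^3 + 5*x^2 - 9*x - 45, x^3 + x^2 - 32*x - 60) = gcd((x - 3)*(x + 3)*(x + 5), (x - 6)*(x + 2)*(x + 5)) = x + 5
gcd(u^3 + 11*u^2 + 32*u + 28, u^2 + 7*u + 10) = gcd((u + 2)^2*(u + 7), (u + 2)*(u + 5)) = u + 2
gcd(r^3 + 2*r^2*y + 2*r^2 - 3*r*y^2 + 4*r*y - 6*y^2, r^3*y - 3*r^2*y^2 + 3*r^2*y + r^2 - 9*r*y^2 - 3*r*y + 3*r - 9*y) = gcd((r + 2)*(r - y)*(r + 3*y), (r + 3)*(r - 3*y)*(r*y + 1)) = 1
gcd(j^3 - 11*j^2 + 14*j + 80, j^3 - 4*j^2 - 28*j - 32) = j^2 - 6*j - 16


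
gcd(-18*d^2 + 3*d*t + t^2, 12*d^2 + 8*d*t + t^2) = 6*d + t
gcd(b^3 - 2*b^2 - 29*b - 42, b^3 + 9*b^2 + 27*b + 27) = b + 3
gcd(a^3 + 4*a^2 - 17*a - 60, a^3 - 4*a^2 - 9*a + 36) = a^2 - a - 12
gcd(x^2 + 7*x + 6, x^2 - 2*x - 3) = x + 1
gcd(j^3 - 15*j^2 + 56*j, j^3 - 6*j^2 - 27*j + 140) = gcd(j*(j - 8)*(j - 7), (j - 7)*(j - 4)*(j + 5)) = j - 7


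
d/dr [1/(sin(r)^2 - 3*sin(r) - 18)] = (3 - 2*sin(r))*cos(r)/((sin(r) - 6)^2*(sin(r) + 3)^2)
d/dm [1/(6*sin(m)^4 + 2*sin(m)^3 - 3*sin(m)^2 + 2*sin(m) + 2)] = 2*(-12*sin(m)^3 - 3*sin(m)^2 + 3*sin(m) - 1)*cos(m)/(6*sin(m)^4 + 2*sin(m)^3 - 3*sin(m)^2 + 2*sin(m) + 2)^2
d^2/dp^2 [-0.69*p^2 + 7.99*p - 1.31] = -1.38000000000000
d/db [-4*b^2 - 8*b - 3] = -8*b - 8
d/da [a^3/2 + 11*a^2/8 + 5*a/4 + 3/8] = 3*a^2/2 + 11*a/4 + 5/4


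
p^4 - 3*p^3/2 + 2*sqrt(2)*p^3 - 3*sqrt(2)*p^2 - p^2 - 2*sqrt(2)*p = p*(p - 2)*(p + 1/2)*(p + 2*sqrt(2))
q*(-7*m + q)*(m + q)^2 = -7*m^3*q - 13*m^2*q^2 - 5*m*q^3 + q^4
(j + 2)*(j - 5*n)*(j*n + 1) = j^3*n - 5*j^2*n^2 + 2*j^2*n + j^2 - 10*j*n^2 - 5*j*n + 2*j - 10*n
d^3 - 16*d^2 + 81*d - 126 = (d - 7)*(d - 6)*(d - 3)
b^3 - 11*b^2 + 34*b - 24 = (b - 6)*(b - 4)*(b - 1)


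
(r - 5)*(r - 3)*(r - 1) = r^3 - 9*r^2 + 23*r - 15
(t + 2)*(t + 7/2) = t^2 + 11*t/2 + 7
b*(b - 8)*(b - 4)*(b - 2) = b^4 - 14*b^3 + 56*b^2 - 64*b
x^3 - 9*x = x*(x - 3)*(x + 3)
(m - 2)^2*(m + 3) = m^3 - m^2 - 8*m + 12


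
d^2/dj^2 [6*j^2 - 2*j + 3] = 12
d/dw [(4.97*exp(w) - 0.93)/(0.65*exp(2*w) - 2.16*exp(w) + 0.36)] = (-3.2305*exp(2*w) + 1.209*exp(w) - 0.2196)*exp(w)/(0.4225*exp(4*w) - 2.808*exp(3*w) + 5.1336*exp(2*w) - 1.5552*exp(w) + 0.1296)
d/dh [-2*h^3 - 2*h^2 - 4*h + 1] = -6*h^2 - 4*h - 4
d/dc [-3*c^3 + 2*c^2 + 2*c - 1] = -9*c^2 + 4*c + 2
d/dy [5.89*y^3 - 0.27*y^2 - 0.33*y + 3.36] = 17.67*y^2 - 0.54*y - 0.33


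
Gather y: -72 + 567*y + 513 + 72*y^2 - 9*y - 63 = 72*y^2 + 558*y + 378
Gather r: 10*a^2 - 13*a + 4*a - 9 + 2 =10*a^2 - 9*a - 7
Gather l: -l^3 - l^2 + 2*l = -l^3 - l^2 + 2*l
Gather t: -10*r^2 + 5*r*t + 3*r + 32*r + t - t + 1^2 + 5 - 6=-10*r^2 + 5*r*t + 35*r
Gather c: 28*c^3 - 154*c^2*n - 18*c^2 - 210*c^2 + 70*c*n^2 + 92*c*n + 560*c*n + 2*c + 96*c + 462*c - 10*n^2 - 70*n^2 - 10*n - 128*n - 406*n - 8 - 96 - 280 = 28*c^3 + c^2*(-154*n - 228) + c*(70*n^2 + 652*n + 560) - 80*n^2 - 544*n - 384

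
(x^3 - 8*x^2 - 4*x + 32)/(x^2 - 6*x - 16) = x - 2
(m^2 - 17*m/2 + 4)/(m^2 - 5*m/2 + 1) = (m - 8)/(m - 2)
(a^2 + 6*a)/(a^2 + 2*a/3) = 3*(a + 6)/(3*a + 2)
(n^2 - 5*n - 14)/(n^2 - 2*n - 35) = (n + 2)/(n + 5)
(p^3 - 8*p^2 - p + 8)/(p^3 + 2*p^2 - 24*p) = (p^3 - 8*p^2 - p + 8)/(p*(p^2 + 2*p - 24))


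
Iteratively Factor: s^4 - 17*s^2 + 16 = (s - 4)*(s^3 + 4*s^2 - s - 4) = (s - 4)*(s + 1)*(s^2 + 3*s - 4) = (s - 4)*(s - 1)*(s + 1)*(s + 4)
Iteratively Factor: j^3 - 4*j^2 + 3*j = (j)*(j^2 - 4*j + 3) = j*(j - 1)*(j - 3)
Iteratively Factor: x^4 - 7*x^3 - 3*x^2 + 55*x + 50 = (x - 5)*(x^3 - 2*x^2 - 13*x - 10) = (x - 5)^2*(x^2 + 3*x + 2) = (x - 5)^2*(x + 1)*(x + 2)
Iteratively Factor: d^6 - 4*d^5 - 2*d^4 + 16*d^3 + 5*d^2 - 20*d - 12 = (d - 2)*(d^5 - 2*d^4 - 6*d^3 + 4*d^2 + 13*d + 6) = (d - 2)*(d + 1)*(d^4 - 3*d^3 - 3*d^2 + 7*d + 6) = (d - 2)^2*(d + 1)*(d^3 - d^2 - 5*d - 3) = (d - 3)*(d - 2)^2*(d + 1)*(d^2 + 2*d + 1) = (d - 3)*(d - 2)^2*(d + 1)^2*(d + 1)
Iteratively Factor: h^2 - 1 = (h + 1)*(h - 1)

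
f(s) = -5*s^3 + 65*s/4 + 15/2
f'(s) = 65/4 - 15*s^2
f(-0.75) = -2.58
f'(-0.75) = 7.81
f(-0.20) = 4.29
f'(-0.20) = 15.65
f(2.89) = -66.23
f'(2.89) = -109.03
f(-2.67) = 59.28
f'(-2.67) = -90.68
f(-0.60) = -1.17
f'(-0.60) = 10.85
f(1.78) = 8.23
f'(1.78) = -31.28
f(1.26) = 17.97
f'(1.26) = -7.56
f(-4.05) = 273.84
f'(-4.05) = -229.79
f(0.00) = 7.50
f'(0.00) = 16.25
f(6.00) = -975.00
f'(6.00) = -523.75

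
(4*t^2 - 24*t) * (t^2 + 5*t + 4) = 4*t^4 - 4*t^3 - 104*t^2 - 96*t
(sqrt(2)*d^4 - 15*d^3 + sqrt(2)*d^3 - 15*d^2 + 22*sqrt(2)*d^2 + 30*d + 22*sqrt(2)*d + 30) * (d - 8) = sqrt(2)*d^5 - 15*d^4 - 7*sqrt(2)*d^4 + 14*sqrt(2)*d^3 + 105*d^3 - 154*sqrt(2)*d^2 + 150*d^2 - 176*sqrt(2)*d - 210*d - 240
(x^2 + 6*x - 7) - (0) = x^2 + 6*x - 7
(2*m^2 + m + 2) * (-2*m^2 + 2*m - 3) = -4*m^4 + 2*m^3 - 8*m^2 + m - 6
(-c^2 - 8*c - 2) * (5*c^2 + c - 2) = -5*c^4 - 41*c^3 - 16*c^2 + 14*c + 4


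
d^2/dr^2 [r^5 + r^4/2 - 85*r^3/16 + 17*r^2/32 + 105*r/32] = 20*r^3 + 6*r^2 - 255*r/8 + 17/16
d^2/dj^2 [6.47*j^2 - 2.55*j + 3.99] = 12.9400000000000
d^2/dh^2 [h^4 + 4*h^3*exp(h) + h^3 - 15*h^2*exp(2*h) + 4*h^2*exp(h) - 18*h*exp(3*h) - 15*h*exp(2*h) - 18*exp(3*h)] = 4*h^3*exp(h) - 60*h^2*exp(2*h) + 28*h^2*exp(h) + 12*h^2 - 162*h*exp(3*h) - 180*h*exp(2*h) + 40*h*exp(h) + 6*h - 270*exp(3*h) - 90*exp(2*h) + 8*exp(h)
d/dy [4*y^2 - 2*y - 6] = 8*y - 2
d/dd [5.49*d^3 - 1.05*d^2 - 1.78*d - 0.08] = 16.47*d^2 - 2.1*d - 1.78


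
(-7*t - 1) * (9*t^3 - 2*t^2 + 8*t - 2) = -63*t^4 + 5*t^3 - 54*t^2 + 6*t + 2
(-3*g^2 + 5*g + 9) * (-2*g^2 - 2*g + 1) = 6*g^4 - 4*g^3 - 31*g^2 - 13*g + 9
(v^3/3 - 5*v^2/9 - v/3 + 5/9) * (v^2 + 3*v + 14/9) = v^5/3 + 4*v^4/9 - 40*v^3/27 - 106*v^2/81 + 31*v/27 + 70/81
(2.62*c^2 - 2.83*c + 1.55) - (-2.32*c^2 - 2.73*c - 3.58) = 4.94*c^2 - 0.1*c + 5.13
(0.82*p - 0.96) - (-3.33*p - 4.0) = 4.15*p + 3.04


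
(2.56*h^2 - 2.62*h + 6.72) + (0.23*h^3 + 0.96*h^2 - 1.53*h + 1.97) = 0.23*h^3 + 3.52*h^2 - 4.15*h + 8.69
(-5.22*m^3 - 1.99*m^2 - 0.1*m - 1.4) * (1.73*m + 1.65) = -9.0306*m^4 - 12.0557*m^3 - 3.4565*m^2 - 2.587*m - 2.31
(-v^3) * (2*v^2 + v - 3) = -2*v^5 - v^4 + 3*v^3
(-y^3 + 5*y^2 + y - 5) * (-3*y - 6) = 3*y^4 - 9*y^3 - 33*y^2 + 9*y + 30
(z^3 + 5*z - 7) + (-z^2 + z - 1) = z^3 - z^2 + 6*z - 8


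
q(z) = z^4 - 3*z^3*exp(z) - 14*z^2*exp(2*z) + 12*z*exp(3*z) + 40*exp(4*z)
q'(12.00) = 112269688664663486857863.61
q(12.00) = 28067564412330397628864.41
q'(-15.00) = -13500.00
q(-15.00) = 50625.00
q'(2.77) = 10755303.66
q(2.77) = 2701216.76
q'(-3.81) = -220.59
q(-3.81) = 214.29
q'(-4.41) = -342.13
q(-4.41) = 381.32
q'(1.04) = 10862.99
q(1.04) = 2715.90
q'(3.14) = 46932554.86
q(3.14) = 11786175.39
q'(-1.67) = -21.95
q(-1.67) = 8.94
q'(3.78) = 601201784.38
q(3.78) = 150857019.76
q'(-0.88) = -0.93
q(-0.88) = 0.01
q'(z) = -3*z^3*exp(z) + 4*z^3 - 28*z^2*exp(2*z) - 9*z^2*exp(z) + 36*z*exp(3*z) - 28*z*exp(2*z) + 160*exp(4*z) + 12*exp(3*z)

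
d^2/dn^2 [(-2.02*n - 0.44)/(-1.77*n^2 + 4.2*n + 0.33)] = ((15.4104 - 21.4524*n)*(-1.77*n^2 + 4.2*n + 0.33) - (2.02*n + 0.44)*(3.54*n - 4.2)*(7.08*n - 8.4))/(-1.77*n^2 + 4.2*n + 0.33)^3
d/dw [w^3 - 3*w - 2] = 3*w^2 - 3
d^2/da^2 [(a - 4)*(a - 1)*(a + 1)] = 6*a - 8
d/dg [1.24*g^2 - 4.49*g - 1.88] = 2.48*g - 4.49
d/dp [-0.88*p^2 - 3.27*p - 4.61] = -1.76*p - 3.27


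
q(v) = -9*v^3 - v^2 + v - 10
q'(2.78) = -213.23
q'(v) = -27*v^2 - 2*v + 1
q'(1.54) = -66.11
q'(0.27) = -1.51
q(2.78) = -208.31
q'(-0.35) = -1.61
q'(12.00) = -3911.00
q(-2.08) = 64.58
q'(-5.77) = -886.37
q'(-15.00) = -6044.00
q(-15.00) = 30125.00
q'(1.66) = -76.72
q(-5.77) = 1679.84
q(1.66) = -52.26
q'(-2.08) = -111.65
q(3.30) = -341.02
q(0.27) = -9.98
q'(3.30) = -299.63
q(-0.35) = -10.09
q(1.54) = -43.70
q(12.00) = -15694.00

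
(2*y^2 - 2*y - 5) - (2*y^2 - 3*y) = y - 5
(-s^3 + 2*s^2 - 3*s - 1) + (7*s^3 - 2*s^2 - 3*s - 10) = 6*s^3 - 6*s - 11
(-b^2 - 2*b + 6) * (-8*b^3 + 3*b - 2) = 8*b^5 + 16*b^4 - 51*b^3 - 4*b^2 + 22*b - 12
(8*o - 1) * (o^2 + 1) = 8*o^3 - o^2 + 8*o - 1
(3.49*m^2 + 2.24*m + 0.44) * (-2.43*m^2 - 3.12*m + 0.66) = -8.4807*m^4 - 16.332*m^3 - 5.7546*m^2 + 0.1056*m + 0.2904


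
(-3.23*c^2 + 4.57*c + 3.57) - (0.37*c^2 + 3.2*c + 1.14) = -3.6*c^2 + 1.37*c + 2.43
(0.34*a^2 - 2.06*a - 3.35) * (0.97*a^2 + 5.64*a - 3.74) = 0.3298*a^4 - 0.0806*a^3 - 16.1395*a^2 - 11.1896*a + 12.529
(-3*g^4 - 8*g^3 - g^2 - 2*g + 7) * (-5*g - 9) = 15*g^5 + 67*g^4 + 77*g^3 + 19*g^2 - 17*g - 63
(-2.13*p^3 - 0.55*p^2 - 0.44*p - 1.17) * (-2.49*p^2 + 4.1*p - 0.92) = 5.3037*p^5 - 7.3635*p^4 + 0.8002*p^3 + 1.6153*p^2 - 4.3922*p + 1.0764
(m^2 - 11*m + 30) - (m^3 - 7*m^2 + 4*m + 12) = -m^3 + 8*m^2 - 15*m + 18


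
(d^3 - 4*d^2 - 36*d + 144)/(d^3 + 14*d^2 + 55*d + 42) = (d^2 - 10*d + 24)/(d^2 + 8*d + 7)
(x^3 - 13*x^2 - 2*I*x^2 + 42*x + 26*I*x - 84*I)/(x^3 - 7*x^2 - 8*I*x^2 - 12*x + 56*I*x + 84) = (x - 6)/(x - 6*I)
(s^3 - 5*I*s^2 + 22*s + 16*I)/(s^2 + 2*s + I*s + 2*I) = (s^2 - 6*I*s + 16)/(s + 2)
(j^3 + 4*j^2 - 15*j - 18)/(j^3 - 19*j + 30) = (j^2 + 7*j + 6)/(j^2 + 3*j - 10)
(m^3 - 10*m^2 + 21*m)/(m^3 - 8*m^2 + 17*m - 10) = m*(m^2 - 10*m + 21)/(m^3 - 8*m^2 + 17*m - 10)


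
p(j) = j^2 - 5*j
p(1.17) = -4.48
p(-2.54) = 19.15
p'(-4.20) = -13.40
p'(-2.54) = -10.08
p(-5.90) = 64.31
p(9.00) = 36.00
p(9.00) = 36.00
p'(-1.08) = -7.16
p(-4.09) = 37.18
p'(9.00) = 13.00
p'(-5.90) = -16.80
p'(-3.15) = -11.30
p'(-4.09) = -13.18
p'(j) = 2*j - 5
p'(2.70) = 0.40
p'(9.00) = 13.00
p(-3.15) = 25.67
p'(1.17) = -2.66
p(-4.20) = 38.64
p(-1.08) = 6.57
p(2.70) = -6.21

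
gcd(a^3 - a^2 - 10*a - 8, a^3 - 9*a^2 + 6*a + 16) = a + 1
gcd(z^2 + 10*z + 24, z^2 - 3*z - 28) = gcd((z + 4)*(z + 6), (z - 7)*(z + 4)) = z + 4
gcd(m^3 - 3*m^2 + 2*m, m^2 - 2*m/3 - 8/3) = m - 2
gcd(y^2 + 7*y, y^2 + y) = y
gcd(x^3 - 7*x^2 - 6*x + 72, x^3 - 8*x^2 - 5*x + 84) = x^2 - x - 12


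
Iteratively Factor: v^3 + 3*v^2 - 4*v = (v + 4)*(v^2 - v) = v*(v + 4)*(v - 1)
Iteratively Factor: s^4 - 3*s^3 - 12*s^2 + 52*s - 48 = (s - 2)*(s^3 - s^2 - 14*s + 24) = (s - 3)*(s - 2)*(s^2 + 2*s - 8) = (s - 3)*(s - 2)*(s + 4)*(s - 2)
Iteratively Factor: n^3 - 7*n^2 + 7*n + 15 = (n - 5)*(n^2 - 2*n - 3) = (n - 5)*(n - 3)*(n + 1)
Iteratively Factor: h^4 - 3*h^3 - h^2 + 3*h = (h - 3)*(h^3 - h) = h*(h - 3)*(h^2 - 1) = h*(h - 3)*(h + 1)*(h - 1)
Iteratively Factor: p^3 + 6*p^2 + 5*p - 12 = (p + 3)*(p^2 + 3*p - 4) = (p + 3)*(p + 4)*(p - 1)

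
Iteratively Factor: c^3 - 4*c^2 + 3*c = (c)*(c^2 - 4*c + 3) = c*(c - 3)*(c - 1)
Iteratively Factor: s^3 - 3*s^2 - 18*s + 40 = (s + 4)*(s^2 - 7*s + 10) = (s - 2)*(s + 4)*(s - 5)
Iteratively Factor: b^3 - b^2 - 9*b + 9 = (b - 3)*(b^2 + 2*b - 3) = (b - 3)*(b + 3)*(b - 1)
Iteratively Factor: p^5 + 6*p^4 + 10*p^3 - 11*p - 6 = (p + 1)*(p^4 + 5*p^3 + 5*p^2 - 5*p - 6) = (p - 1)*(p + 1)*(p^3 + 6*p^2 + 11*p + 6) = (p - 1)*(p + 1)^2*(p^2 + 5*p + 6) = (p - 1)*(p + 1)^2*(p + 2)*(p + 3)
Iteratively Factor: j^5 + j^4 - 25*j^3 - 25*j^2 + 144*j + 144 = (j + 3)*(j^4 - 2*j^3 - 19*j^2 + 32*j + 48) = (j + 3)*(j + 4)*(j^3 - 6*j^2 + 5*j + 12) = (j - 3)*(j + 3)*(j + 4)*(j^2 - 3*j - 4) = (j - 4)*(j - 3)*(j + 3)*(j + 4)*(j + 1)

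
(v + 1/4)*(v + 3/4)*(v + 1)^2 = v^4 + 3*v^3 + 51*v^2/16 + 11*v/8 + 3/16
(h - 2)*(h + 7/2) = h^2 + 3*h/2 - 7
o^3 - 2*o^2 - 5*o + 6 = (o - 3)*(o - 1)*(o + 2)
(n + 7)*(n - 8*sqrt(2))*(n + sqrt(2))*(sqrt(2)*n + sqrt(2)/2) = sqrt(2)*n^4 - 14*n^3 + 15*sqrt(2)*n^3/2 - 105*n^2 - 25*sqrt(2)*n^2/2 - 120*sqrt(2)*n - 49*n - 56*sqrt(2)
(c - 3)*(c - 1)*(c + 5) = c^3 + c^2 - 17*c + 15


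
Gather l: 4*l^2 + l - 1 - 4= 4*l^2 + l - 5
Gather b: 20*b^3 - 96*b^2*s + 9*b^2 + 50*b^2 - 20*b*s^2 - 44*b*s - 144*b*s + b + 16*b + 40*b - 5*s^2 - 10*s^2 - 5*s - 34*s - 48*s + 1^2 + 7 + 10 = 20*b^3 + b^2*(59 - 96*s) + b*(-20*s^2 - 188*s + 57) - 15*s^2 - 87*s + 18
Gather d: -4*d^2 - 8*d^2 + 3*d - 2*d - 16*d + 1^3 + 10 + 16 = -12*d^2 - 15*d + 27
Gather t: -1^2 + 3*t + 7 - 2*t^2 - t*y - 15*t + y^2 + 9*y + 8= -2*t^2 + t*(-y - 12) + y^2 + 9*y + 14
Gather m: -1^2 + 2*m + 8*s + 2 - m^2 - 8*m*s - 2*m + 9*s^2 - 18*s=-m^2 - 8*m*s + 9*s^2 - 10*s + 1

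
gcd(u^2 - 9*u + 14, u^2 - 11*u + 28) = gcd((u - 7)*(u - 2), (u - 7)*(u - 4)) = u - 7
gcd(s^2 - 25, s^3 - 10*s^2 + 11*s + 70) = s - 5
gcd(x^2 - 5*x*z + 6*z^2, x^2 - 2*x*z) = x - 2*z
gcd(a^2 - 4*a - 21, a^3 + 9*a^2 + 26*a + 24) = a + 3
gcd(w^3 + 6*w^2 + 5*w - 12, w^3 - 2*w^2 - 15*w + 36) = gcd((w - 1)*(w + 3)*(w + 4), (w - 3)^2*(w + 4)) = w + 4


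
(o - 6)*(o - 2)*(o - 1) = o^3 - 9*o^2 + 20*o - 12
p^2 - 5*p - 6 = (p - 6)*(p + 1)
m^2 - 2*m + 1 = (m - 1)^2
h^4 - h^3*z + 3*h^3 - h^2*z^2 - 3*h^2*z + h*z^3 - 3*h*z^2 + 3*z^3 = (h + 3)*(h - z)^2*(h + z)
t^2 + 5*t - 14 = (t - 2)*(t + 7)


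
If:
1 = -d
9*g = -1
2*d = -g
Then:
No Solution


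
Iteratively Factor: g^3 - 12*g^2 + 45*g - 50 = (g - 5)*(g^2 - 7*g + 10) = (g - 5)*(g - 2)*(g - 5)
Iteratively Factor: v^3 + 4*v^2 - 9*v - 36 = (v + 4)*(v^2 - 9) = (v - 3)*(v + 4)*(v + 3)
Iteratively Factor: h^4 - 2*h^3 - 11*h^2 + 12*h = (h)*(h^3 - 2*h^2 - 11*h + 12) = h*(h + 3)*(h^2 - 5*h + 4) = h*(h - 4)*(h + 3)*(h - 1)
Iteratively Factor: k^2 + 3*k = (k)*(k + 3)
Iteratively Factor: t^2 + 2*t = (t)*(t + 2)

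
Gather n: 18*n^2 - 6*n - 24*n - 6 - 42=18*n^2 - 30*n - 48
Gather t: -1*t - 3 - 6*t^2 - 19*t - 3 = -6*t^2 - 20*t - 6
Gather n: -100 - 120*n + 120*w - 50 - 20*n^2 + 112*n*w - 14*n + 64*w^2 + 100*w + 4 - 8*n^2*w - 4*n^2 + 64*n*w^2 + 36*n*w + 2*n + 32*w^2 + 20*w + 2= n^2*(-8*w - 24) + n*(64*w^2 + 148*w - 132) + 96*w^2 + 240*w - 144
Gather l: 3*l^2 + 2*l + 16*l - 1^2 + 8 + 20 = 3*l^2 + 18*l + 27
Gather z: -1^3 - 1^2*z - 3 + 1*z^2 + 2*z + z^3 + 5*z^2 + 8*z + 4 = z^3 + 6*z^2 + 9*z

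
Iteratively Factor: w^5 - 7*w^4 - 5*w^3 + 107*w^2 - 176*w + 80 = (w - 5)*(w^4 - 2*w^3 - 15*w^2 + 32*w - 16) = (w - 5)*(w + 4)*(w^3 - 6*w^2 + 9*w - 4) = (w - 5)*(w - 1)*(w + 4)*(w^2 - 5*w + 4) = (w - 5)*(w - 1)^2*(w + 4)*(w - 4)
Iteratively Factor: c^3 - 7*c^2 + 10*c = (c)*(c^2 - 7*c + 10) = c*(c - 5)*(c - 2)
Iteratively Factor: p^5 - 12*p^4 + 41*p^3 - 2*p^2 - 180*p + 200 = (p - 5)*(p^4 - 7*p^3 + 6*p^2 + 28*p - 40) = (p - 5)*(p - 2)*(p^3 - 5*p^2 - 4*p + 20) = (p - 5)*(p - 2)*(p + 2)*(p^2 - 7*p + 10) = (p - 5)^2*(p - 2)*(p + 2)*(p - 2)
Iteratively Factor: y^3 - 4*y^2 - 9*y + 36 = (y + 3)*(y^2 - 7*y + 12) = (y - 3)*(y + 3)*(y - 4)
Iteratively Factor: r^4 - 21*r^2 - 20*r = (r + 1)*(r^3 - r^2 - 20*r) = (r + 1)*(r + 4)*(r^2 - 5*r) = r*(r + 1)*(r + 4)*(r - 5)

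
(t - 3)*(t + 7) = t^2 + 4*t - 21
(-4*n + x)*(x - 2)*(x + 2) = -4*n*x^2 + 16*n + x^3 - 4*x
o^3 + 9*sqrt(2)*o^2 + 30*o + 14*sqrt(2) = (o + sqrt(2))^2*(o + 7*sqrt(2))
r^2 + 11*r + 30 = (r + 5)*(r + 6)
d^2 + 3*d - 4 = (d - 1)*(d + 4)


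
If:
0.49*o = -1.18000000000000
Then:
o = -2.41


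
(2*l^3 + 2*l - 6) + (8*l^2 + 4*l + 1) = 2*l^3 + 8*l^2 + 6*l - 5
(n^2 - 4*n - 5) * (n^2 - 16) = n^4 - 4*n^3 - 21*n^2 + 64*n + 80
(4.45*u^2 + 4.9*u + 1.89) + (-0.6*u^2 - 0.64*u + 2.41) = 3.85*u^2 + 4.26*u + 4.3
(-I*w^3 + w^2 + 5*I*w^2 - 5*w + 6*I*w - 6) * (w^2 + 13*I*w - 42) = -I*w^5 + 14*w^4 + 5*I*w^4 - 70*w^3 + 61*I*w^3 - 126*w^2 - 275*I*w^2 + 210*w - 330*I*w + 252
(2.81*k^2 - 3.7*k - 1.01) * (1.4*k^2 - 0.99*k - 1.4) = 3.934*k^4 - 7.9619*k^3 - 1.685*k^2 + 6.1799*k + 1.414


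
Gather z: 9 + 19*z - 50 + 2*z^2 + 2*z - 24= 2*z^2 + 21*z - 65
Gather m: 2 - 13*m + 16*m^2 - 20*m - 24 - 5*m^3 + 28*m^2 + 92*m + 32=-5*m^3 + 44*m^2 + 59*m + 10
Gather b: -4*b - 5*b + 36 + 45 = 81 - 9*b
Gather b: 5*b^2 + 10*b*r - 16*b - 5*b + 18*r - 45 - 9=5*b^2 + b*(10*r - 21) + 18*r - 54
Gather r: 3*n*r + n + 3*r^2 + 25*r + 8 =n + 3*r^2 + r*(3*n + 25) + 8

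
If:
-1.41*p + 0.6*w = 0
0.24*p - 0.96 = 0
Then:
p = 4.00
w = 9.40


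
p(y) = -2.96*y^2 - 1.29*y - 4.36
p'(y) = -5.92*y - 1.29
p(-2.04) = -14.05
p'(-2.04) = 10.79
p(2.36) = -23.89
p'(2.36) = -15.26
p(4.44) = -68.44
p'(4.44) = -27.57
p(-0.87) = -5.48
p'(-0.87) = 3.86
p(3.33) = -41.48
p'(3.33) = -21.00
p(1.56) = -13.58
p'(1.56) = -10.53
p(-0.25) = -4.22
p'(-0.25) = 0.19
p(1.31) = -11.13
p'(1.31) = -9.05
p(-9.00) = -232.51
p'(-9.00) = 51.99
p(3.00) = -34.87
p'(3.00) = -19.05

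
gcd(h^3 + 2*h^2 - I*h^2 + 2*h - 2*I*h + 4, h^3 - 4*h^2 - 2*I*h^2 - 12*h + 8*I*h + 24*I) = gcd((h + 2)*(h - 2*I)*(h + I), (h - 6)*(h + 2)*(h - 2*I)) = h^2 + h*(2 - 2*I) - 4*I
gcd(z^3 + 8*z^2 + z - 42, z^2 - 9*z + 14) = z - 2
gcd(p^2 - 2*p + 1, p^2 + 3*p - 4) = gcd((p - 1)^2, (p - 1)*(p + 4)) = p - 1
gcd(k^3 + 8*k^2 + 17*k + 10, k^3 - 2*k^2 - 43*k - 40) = k^2 + 6*k + 5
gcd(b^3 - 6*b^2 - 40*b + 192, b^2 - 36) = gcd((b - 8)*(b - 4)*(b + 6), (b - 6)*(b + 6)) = b + 6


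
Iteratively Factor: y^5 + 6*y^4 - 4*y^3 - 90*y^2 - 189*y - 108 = (y + 3)*(y^4 + 3*y^3 - 13*y^2 - 51*y - 36) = (y + 3)^2*(y^3 - 13*y - 12) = (y + 3)^3*(y^2 - 3*y - 4) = (y + 1)*(y + 3)^3*(y - 4)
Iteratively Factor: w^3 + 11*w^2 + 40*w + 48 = (w + 4)*(w^2 + 7*w + 12) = (w + 4)^2*(w + 3)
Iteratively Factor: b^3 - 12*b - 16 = (b - 4)*(b^2 + 4*b + 4) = (b - 4)*(b + 2)*(b + 2)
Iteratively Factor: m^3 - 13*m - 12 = (m - 4)*(m^2 + 4*m + 3) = (m - 4)*(m + 3)*(m + 1)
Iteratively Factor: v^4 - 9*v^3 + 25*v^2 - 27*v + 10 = (v - 2)*(v^3 - 7*v^2 + 11*v - 5) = (v - 2)*(v - 1)*(v^2 - 6*v + 5) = (v - 2)*(v - 1)^2*(v - 5)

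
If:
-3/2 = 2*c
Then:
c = -3/4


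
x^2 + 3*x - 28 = (x - 4)*(x + 7)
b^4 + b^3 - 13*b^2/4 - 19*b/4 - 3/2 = (b - 2)*(b + 1/2)*(b + 1)*(b + 3/2)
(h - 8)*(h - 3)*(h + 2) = h^3 - 9*h^2 + 2*h + 48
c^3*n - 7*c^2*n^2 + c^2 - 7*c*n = c*(c - 7*n)*(c*n + 1)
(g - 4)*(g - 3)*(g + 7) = g^3 - 37*g + 84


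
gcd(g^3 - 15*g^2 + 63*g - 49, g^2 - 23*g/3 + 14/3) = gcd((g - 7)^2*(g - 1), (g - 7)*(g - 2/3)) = g - 7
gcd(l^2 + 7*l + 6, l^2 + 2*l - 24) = l + 6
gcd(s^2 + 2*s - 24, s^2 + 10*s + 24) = s + 6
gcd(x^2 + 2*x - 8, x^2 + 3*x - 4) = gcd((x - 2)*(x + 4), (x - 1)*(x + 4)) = x + 4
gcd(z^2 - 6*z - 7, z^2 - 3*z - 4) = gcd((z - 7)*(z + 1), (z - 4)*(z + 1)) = z + 1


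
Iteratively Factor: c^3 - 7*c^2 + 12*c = (c - 4)*(c^2 - 3*c) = c*(c - 4)*(c - 3)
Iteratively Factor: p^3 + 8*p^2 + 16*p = (p + 4)*(p^2 + 4*p) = p*(p + 4)*(p + 4)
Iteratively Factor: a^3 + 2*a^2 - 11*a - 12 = (a - 3)*(a^2 + 5*a + 4) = (a - 3)*(a + 1)*(a + 4)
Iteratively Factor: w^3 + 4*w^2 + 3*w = (w + 1)*(w^2 + 3*w) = (w + 1)*(w + 3)*(w)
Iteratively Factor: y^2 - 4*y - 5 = (y - 5)*(y + 1)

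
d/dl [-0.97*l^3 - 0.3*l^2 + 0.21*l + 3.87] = -2.91*l^2 - 0.6*l + 0.21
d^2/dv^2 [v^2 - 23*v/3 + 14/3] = 2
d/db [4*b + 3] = 4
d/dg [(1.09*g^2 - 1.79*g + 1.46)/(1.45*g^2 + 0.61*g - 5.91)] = (3.2604*g^2 - 17.1178*g + 9.6883)/(2.1025*g^4 + 1.769*g^3 - 16.7669*g^2 - 7.2102*g + 34.9281)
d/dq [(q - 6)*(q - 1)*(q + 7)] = 3*q^2 - 43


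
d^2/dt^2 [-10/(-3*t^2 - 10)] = 60*(9*t^2 - 10)/(3*t^2 + 10)^3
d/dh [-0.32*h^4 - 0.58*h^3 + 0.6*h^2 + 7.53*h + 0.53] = -1.28*h^3 - 1.74*h^2 + 1.2*h + 7.53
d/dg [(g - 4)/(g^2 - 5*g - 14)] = (g^2 - 5*g - (g - 4)*(2*g - 5) - 14)/(-g^2 + 5*g + 14)^2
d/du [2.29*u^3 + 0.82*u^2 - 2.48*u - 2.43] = 6.87*u^2 + 1.64*u - 2.48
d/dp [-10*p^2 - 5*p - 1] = -20*p - 5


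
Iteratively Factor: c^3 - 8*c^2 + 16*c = (c - 4)*(c^2 - 4*c) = c*(c - 4)*(c - 4)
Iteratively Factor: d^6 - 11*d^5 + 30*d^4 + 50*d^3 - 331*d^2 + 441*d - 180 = (d - 3)*(d^5 - 8*d^4 + 6*d^3 + 68*d^2 - 127*d + 60) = (d - 3)*(d - 1)*(d^4 - 7*d^3 - d^2 + 67*d - 60) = (d - 5)*(d - 3)*(d - 1)*(d^3 - 2*d^2 - 11*d + 12) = (d - 5)*(d - 4)*(d - 3)*(d - 1)*(d^2 + 2*d - 3) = (d - 5)*(d - 4)*(d - 3)*(d - 1)*(d + 3)*(d - 1)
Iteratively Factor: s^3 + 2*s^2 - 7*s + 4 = (s - 1)*(s^2 + 3*s - 4) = (s - 1)*(s + 4)*(s - 1)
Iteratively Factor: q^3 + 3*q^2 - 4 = (q + 2)*(q^2 + q - 2) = (q - 1)*(q + 2)*(q + 2)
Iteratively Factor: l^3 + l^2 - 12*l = (l + 4)*(l^2 - 3*l) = (l - 3)*(l + 4)*(l)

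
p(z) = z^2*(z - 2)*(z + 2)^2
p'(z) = z^2*(z - 2)*(2*z + 4) + z^2*(z + 2)^2 + 2*z*(z - 2)*(z + 2)^2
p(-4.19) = -521.20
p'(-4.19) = 808.97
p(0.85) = -6.75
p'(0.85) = -14.75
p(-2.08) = -0.11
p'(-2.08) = 2.96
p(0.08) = -0.05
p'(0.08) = -1.35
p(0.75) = -5.32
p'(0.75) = -13.79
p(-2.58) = -10.26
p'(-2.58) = 45.55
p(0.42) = -1.63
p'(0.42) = -8.09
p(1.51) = -13.76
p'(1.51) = 2.02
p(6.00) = 9216.00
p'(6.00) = 7680.00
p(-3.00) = -45.00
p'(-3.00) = 129.00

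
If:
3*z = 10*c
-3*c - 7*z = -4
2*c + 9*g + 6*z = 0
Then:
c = 12/79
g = -88/237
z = 40/79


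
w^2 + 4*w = w*(w + 4)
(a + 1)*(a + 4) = a^2 + 5*a + 4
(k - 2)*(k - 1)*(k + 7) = k^3 + 4*k^2 - 19*k + 14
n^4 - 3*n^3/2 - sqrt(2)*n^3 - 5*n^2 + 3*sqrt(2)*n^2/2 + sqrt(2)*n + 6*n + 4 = (n - 2)*(n + 1/2)*(n - 2*sqrt(2))*(n + sqrt(2))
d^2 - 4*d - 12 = (d - 6)*(d + 2)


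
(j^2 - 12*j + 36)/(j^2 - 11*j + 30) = (j - 6)/(j - 5)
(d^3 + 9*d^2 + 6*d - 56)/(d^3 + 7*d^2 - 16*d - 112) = (d - 2)/(d - 4)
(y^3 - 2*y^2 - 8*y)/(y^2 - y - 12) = y*(y + 2)/(y + 3)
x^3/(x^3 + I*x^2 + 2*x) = x^2/(x^2 + I*x + 2)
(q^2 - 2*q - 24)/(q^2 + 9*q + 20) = (q - 6)/(q + 5)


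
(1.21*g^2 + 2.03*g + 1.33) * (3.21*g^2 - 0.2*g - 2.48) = 3.8841*g^4 + 6.2743*g^3 + 0.8625*g^2 - 5.3004*g - 3.2984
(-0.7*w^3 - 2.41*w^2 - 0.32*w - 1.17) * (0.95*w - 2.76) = -0.665*w^4 - 0.3575*w^3 + 6.3476*w^2 - 0.2283*w + 3.2292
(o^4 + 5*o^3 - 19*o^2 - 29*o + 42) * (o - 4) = o^5 + o^4 - 39*o^3 + 47*o^2 + 158*o - 168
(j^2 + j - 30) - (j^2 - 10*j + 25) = 11*j - 55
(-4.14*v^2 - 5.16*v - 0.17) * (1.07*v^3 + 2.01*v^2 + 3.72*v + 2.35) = -4.4298*v^5 - 13.8426*v^4 - 25.9543*v^3 - 29.2659*v^2 - 12.7584*v - 0.3995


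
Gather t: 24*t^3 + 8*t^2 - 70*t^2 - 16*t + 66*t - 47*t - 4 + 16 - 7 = 24*t^3 - 62*t^2 + 3*t + 5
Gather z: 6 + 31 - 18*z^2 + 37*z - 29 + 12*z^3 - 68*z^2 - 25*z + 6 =12*z^3 - 86*z^2 + 12*z + 14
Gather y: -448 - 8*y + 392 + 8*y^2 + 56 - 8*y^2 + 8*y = 0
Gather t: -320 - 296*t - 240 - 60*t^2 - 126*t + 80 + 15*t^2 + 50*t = -45*t^2 - 372*t - 480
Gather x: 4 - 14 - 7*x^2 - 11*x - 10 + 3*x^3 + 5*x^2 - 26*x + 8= 3*x^3 - 2*x^2 - 37*x - 12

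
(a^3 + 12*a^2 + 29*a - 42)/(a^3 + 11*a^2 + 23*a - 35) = (a + 6)/(a + 5)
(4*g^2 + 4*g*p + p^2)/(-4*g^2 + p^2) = (2*g + p)/(-2*g + p)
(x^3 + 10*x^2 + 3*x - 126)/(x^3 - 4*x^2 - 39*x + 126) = (x + 7)/(x - 7)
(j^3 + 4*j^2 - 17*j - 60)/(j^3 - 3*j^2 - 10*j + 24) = (j + 5)/(j - 2)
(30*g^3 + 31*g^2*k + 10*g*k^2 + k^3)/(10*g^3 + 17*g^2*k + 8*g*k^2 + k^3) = (3*g + k)/(g + k)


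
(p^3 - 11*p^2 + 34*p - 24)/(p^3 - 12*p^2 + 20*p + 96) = (p^2 - 5*p + 4)/(p^2 - 6*p - 16)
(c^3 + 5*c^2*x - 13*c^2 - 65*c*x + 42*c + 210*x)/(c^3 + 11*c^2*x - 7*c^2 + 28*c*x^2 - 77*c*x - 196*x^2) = (c^2 + 5*c*x - 6*c - 30*x)/(c^2 + 11*c*x + 28*x^2)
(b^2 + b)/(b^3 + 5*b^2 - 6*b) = (b + 1)/(b^2 + 5*b - 6)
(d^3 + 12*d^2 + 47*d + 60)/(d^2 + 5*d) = d + 7 + 12/d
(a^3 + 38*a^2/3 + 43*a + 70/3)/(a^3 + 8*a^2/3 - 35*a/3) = (3*a^2 + 23*a + 14)/(a*(3*a - 7))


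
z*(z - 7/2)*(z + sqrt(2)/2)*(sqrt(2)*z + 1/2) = sqrt(2)*z^4 - 7*sqrt(2)*z^3/2 + 3*z^3/2 - 21*z^2/4 + sqrt(2)*z^2/4 - 7*sqrt(2)*z/8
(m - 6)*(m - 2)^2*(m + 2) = m^4 - 8*m^3 + 8*m^2 + 32*m - 48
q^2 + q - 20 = (q - 4)*(q + 5)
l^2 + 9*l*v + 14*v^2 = (l + 2*v)*(l + 7*v)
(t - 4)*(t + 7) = t^2 + 3*t - 28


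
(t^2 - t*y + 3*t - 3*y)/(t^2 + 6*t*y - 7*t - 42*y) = (t^2 - t*y + 3*t - 3*y)/(t^2 + 6*t*y - 7*t - 42*y)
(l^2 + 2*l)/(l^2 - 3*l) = (l + 2)/(l - 3)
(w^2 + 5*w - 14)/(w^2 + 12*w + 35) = (w - 2)/(w + 5)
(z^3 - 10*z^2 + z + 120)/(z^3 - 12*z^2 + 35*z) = (z^2 - 5*z - 24)/(z*(z - 7))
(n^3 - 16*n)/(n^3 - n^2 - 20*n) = (n - 4)/(n - 5)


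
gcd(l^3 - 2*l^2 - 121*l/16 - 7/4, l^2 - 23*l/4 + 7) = l - 4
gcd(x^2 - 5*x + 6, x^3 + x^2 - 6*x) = x - 2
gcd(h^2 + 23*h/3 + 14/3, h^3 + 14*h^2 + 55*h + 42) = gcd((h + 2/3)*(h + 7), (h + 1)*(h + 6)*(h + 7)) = h + 7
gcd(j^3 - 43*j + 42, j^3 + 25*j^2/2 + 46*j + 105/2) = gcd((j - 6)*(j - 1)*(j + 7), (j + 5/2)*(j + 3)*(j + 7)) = j + 7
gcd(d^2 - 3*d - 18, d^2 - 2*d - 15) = d + 3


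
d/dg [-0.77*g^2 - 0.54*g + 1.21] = -1.54*g - 0.54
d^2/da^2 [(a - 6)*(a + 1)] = 2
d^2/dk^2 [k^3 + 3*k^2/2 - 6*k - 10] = 6*k + 3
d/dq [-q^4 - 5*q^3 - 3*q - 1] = -4*q^3 - 15*q^2 - 3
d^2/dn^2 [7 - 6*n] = 0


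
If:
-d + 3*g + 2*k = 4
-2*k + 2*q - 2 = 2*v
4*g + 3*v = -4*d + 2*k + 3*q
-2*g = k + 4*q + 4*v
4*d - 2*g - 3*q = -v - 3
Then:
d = 113/274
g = 295/274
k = 81/137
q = 62/137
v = -156/137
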